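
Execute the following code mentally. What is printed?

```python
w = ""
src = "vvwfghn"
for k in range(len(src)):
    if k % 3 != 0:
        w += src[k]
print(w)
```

vwgh

k=0: skip
k=1: add 'v' → 'v'
k=2: add 'w' → 'vw'
k=3: skip
k=4: add 'g' → 'vwg'
k=5: add 'h' → 'vwgh'
k=6: skip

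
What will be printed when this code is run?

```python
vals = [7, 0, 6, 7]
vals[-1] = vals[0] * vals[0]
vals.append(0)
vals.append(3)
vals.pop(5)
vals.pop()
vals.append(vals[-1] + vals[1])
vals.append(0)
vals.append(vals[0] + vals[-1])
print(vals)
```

vals[-1] = vals[0]*vals[0] = 7*7 = 49 → [7, 0, 6, 49]
append 0 → [7, 0, 6, 49, 0]
append 3 → [7, 0, 6, 49, 0, 3]
pop(5) removes 3 → [7, 0, 6, 49, 0]
pop() removes 0 → [7, 0, 6, 49]
append vals[-1]+vals[1] = 49+0 = 49 → [7, 0, 6, 49, 49]
append 0 → [7, 0, 6, 49, 49, 0]
append vals[0]+vals[-1] = 7+0 = 7 → [7, 0, 6, 49, 49, 0, 7]

[7, 0, 6, 49, 49, 0, 7]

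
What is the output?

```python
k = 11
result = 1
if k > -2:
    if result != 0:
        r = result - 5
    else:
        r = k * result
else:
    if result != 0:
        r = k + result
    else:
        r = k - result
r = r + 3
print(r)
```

k=11, result=1
k > -2 is True; result != 0 is True
→ r = result - 5 = -4
r = (-4)+3 = -1

-1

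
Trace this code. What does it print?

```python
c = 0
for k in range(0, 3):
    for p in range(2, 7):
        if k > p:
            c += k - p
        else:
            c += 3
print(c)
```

45

k=0,p=2: not 0>2, c = 0+3 = 3
k=0,p=3: not 0>3, c = 3+3 = 6
k=0,p=4: not 0>4, c = 6+3 = 9
k=0,p=5: not 0>5, c = 9+3 = 12
k=0,p=6: not 0>6, c = 12+3 = 15
k=1,p=2: not 1>2, c = 15+3 = 18
k=1,p=3: not 1>3, c = 18+3 = 21
k=1,p=4: not 1>4, c = 21+3 = 24
k=1,p=5: not 1>5, c = 24+3 = 27
k=1,p=6: not 1>6, c = 27+3 = 30
k=2,p=2: not 2>2, c = 30+3 = 33
k=2,p=3: not 2>3, c = 33+3 = 36
k=2,p=4: not 2>4, c = 36+3 = 39
k=2,p=5: not 2>5, c = 39+3 = 42
k=2,p=6: not 2>6, c = 42+3 = 45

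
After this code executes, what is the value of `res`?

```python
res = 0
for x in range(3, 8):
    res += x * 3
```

x=3: res = 0+3*3 = 9
x=4: res = 9+4*3 = 21
x=5: res = 21+5*3 = 36
x=6: res = 36+6*3 = 54
x=7: res = 54+7*3 = 75

75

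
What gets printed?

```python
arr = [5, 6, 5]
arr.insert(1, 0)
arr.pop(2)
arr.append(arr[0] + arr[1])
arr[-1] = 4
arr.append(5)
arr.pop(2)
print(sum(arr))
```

insert 0 at 1 → [5, 0, 6, 5]
pop(2) removes 6 → [5, 0, 5]
append arr[0]+arr[1] = 5+0 = 5 → [5, 0, 5, 5]
arr[-1] = 4 → [5, 0, 5, 4]
append 5 → [5, 0, 5, 4, 5]
pop(2) removes 5 → [5, 0, 4, 5]
sum = 14

14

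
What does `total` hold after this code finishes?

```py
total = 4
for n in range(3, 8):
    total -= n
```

n=3: total = 4-3 = 1
n=4: total = 1-4 = -3
n=5: total = (-3)-5 = -8
n=6: total = (-8)-6 = -14
n=7: total = (-14)-7 = -21

-21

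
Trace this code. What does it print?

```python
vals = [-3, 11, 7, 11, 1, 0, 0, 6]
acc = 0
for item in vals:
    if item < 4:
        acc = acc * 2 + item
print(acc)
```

item=-3: <4, acc = 0*2+(-3) = -3
item=11: not <4
item=7: not <4
item=11: not <4
item=1: <4, acc = (-3)*2+1 = -5
item=0: <4, acc = (-5)*2+0 = -10
item=0: <4, acc = (-10)*2+0 = -20
item=6: not <4

-20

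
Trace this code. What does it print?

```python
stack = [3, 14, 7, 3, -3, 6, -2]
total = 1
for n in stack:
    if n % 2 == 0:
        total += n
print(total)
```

n=3: not even
n=14: even, total = 1+14 = 15
n=7: not even
n=3: not even
n=-3: not even
n=6: even, total = 15+6 = 21
n=-2: even, total = 21+(-2) = 19

19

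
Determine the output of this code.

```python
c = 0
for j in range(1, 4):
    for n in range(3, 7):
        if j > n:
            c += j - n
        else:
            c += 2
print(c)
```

24

j=1,n=3: not 1>3, c = 0+2 = 2
j=1,n=4: not 1>4, c = 2+2 = 4
j=1,n=5: not 1>5, c = 4+2 = 6
j=1,n=6: not 1>6, c = 6+2 = 8
j=2,n=3: not 2>3, c = 8+2 = 10
j=2,n=4: not 2>4, c = 10+2 = 12
j=2,n=5: not 2>5, c = 12+2 = 14
j=2,n=6: not 2>6, c = 14+2 = 16
j=3,n=3: not 3>3, c = 16+2 = 18
j=3,n=4: not 3>4, c = 18+2 = 20
j=3,n=5: not 3>5, c = 20+2 = 22
j=3,n=6: not 3>6, c = 22+2 = 24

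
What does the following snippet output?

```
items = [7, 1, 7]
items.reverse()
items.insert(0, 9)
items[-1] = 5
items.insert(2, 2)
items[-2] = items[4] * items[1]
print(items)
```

[9, 7, 2, 35, 5]

reverse → [7, 1, 7]
insert 9 at 0 → [9, 7, 1, 7]
items[-1] = 5 → [9, 7, 1, 5]
insert 2 at 2 → [9, 7, 2, 1, 5]
items[-2] = items[4]*items[1] = 5*7 = 35 → [9, 7, 2, 35, 5]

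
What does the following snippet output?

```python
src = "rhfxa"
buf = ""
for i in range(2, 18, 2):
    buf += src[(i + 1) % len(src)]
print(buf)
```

i=2: add src[3]='x' → 'x'
i=4: add src[0]='r' → 'xr'
i=6: add src[2]='f' → 'xrf'
i=8: add src[4]='a' → 'xrfa'
i=10: add src[1]='h' → 'xrfah'
i=12: add src[3]='x' → 'xrfahx'
i=14: add src[0]='r' → 'xrfahxr'
i=16: add src[2]='f' → 'xrfahxrf'

xrfahxrf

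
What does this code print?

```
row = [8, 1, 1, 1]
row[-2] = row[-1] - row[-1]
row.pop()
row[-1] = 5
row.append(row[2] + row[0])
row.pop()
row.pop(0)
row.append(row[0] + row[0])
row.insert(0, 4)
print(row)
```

[4, 1, 5, 2]

row[-2] = row[-1]-row[-1] = 1-1 = 0 → [8, 1, 0, 1]
pop() removes 1 → [8, 1, 0]
row[-1] = 5 → [8, 1, 5]
append row[2]+row[0] = 5+8 = 13 → [8, 1, 5, 13]
pop() removes 13 → [8, 1, 5]
pop(0) removes 8 → [1, 5]
append row[0]+row[0] = 1+1 = 2 → [1, 5, 2]
insert 4 at 0 → [4, 1, 5, 2]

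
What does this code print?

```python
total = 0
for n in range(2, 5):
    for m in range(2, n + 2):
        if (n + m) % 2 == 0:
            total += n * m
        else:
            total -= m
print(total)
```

20

n=2,m=2: even sum, total = 0+4 = 4
n=2,m=3: odd sum, total = 4-3 = 1
n=3,m=2: odd sum, total = 1-2 = -1
n=3,m=3: even sum, total = (-1)+9 = 8
n=3,m=4: odd sum, total = 8-4 = 4
n=4,m=2: even sum, total = 4+8 = 12
n=4,m=3: odd sum, total = 12-3 = 9
n=4,m=4: even sum, total = 9+16 = 25
n=4,m=5: odd sum, total = 25-5 = 20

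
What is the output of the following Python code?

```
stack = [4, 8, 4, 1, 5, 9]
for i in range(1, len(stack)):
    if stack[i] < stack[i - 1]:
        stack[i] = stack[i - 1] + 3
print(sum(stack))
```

74

i=1: 8>=4, unchanged → [4, 8, 4, 1, 5, 9]
i=2: 4<8, stack[2] = 8+3 = 11 → [4, 8, 11, 1, 5, 9]
i=3: 1<11, stack[3] = 11+3 = 14 → [4, 8, 11, 14, 5, 9]
i=4: 5<14, stack[4] = 14+3 = 17 → [4, 8, 11, 14, 17, 9]
i=5: 9<17, stack[5] = 17+3 = 20 → [4, 8, 11, 14, 17, 20]
sum = 74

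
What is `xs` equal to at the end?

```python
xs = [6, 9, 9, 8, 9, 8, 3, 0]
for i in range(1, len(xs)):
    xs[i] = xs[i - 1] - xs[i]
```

[6, -3, -12, -20, -29, -37, -40, -40]

i=1: xs[1] = 6-9 = -3 → [6, -3, 9, 8, 9, 8, 3, 0]
i=2: xs[2] = (-3)-9 = -12 → [6, -3, -12, 8, 9, 8, 3, 0]
i=3: xs[3] = (-12)-8 = -20 → [6, -3, -12, -20, 9, 8, 3, 0]
i=4: xs[4] = (-20)-9 = -29 → [6, -3, -12, -20, -29, 8, 3, 0]
i=5: xs[5] = (-29)-8 = -37 → [6, -3, -12, -20, -29, -37, 3, 0]
i=6: xs[6] = (-37)-3 = -40 → [6, -3, -12, -20, -29, -37, -40, 0]
i=7: xs[7] = (-40)-0 = -40 → [6, -3, -12, -20, -29, -37, -40, -40]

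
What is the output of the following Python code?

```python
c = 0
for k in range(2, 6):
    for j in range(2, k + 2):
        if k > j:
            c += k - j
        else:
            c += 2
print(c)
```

26

k=2,j=2: not 2>2, c = 0+2 = 2
k=2,j=3: not 2>3, c = 2+2 = 4
k=3,j=2: 3>2, c = 4+1 = 5
k=3,j=3: not 3>3, c = 5+2 = 7
k=3,j=4: not 3>4, c = 7+2 = 9
k=4,j=2: 4>2, c = 9+2 = 11
k=4,j=3: 4>3, c = 11+1 = 12
k=4,j=4: not 4>4, c = 12+2 = 14
k=4,j=5: not 4>5, c = 14+2 = 16
k=5,j=2: 5>2, c = 16+3 = 19
k=5,j=3: 5>3, c = 19+2 = 21
k=5,j=4: 5>4, c = 21+1 = 22
k=5,j=5: not 5>5, c = 22+2 = 24
k=5,j=6: not 5>6, c = 24+2 = 26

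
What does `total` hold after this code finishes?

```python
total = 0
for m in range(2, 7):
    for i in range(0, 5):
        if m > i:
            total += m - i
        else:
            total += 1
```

60

m=2,i=0: 2>0, total = 0+2 = 2
m=2,i=1: 2>1, total = 2+1 = 3
m=2,i=2: not 2>2, total = 3+1 = 4
m=2,i=3: not 2>3, total = 4+1 = 5
m=2,i=4: not 2>4, total = 5+1 = 6
m=3,i=0: 3>0, total = 6+3 = 9
m=3,i=1: 3>1, total = 9+2 = 11
m=3,i=2: 3>2, total = 11+1 = 12
m=3,i=3: not 3>3, total = 12+1 = 13
m=3,i=4: not 3>4, total = 13+1 = 14
m=4,i=0: 4>0, total = 14+4 = 18
m=4,i=1: 4>1, total = 18+3 = 21
m=4,i=2: 4>2, total = 21+2 = 23
m=4,i=3: 4>3, total = 23+1 = 24
m=4,i=4: not 4>4, total = 24+1 = 25
m=5,i=0: 5>0, total = 25+5 = 30
m=5,i=1: 5>1, total = 30+4 = 34
m=5,i=2: 5>2, total = 34+3 = 37
m=5,i=3: 5>3, total = 37+2 = 39
m=5,i=4: 5>4, total = 39+1 = 40
m=6,i=0: 6>0, total = 40+6 = 46
m=6,i=1: 6>1, total = 46+5 = 51
m=6,i=2: 6>2, total = 51+4 = 55
m=6,i=3: 6>3, total = 55+3 = 58
m=6,i=4: 6>4, total = 58+2 = 60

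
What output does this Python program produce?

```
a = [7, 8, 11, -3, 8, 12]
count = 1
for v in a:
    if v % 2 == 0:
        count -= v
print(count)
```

-27

v=7: not even
v=8: even, count = 1-8 = -7
v=11: not even
v=-3: not even
v=8: even, count = (-7)-8 = -15
v=12: even, count = (-15)-12 = -27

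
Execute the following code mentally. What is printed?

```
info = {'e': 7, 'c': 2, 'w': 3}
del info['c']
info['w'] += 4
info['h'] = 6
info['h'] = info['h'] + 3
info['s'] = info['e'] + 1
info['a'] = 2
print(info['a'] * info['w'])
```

14

del 'c' → {'e': 7, 'w': 3}
info['w'] = 3+4 = 7 → {'e': 7, 'w': 7}
info['h'] = 6 → {'e': 7, 'w': 7, 'h': 6}
info['h'] = info['h']+3 = 9 → {'e': 7, 'w': 7, 'h': 9}
info['s'] = info['e']+1 = 8 → {'e': 7, 'w': 7, 'h': 9, 's': 8}
info['a'] = 2 → {'e': 7, 'w': 7, 'h': 9, 's': 8, 'a': 2}
info['a']*info['w'] = 2*7 = 14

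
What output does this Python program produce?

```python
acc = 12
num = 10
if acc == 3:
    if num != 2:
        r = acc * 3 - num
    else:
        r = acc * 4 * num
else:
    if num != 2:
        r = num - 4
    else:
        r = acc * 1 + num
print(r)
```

acc=12, num=10
acc == 3 is False; num != 2 is True
→ r = num - 4 = 6

6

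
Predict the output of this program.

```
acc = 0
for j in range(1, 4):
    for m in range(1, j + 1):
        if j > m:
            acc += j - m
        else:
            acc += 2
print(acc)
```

10

j=1,m=1: not 1>1, acc = 0+2 = 2
j=2,m=1: 2>1, acc = 2+1 = 3
j=2,m=2: not 2>2, acc = 3+2 = 5
j=3,m=1: 3>1, acc = 5+2 = 7
j=3,m=2: 3>2, acc = 7+1 = 8
j=3,m=3: not 3>3, acc = 8+2 = 10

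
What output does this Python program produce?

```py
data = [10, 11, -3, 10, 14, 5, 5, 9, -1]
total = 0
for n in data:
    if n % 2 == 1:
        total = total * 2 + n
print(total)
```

n=10: not odd
n=11: odd, total = 0*2+11 = 11
n=-3: odd, total = 11*2+(-3) = 19
n=10: not odd
n=14: not odd
n=5: odd, total = 19*2+5 = 43
n=5: odd, total = 43*2+5 = 91
n=9: odd, total = 91*2+9 = 191
n=-1: odd, total = 191*2+(-1) = 381

381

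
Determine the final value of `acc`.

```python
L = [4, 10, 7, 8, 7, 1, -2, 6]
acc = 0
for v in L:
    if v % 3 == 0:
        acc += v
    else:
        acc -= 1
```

v=4: not %3==0, acc = 0-1 = -1
v=10: not %3==0, acc = (-1)-1 = -2
v=7: not %3==0, acc = (-2)-1 = -3
v=8: not %3==0, acc = (-3)-1 = -4
v=7: not %3==0, acc = (-4)-1 = -5
v=1: not %3==0, acc = (-5)-1 = -6
v=-2: not %3==0, acc = (-6)-1 = -7
v=6: %3==0, acc = (-7)+6 = -1

-1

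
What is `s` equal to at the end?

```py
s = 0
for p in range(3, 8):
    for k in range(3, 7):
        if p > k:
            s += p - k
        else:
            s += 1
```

p=3,k=3: not 3>3, s = 0+1 = 1
p=3,k=4: not 3>4, s = 1+1 = 2
p=3,k=5: not 3>5, s = 2+1 = 3
p=3,k=6: not 3>6, s = 3+1 = 4
p=4,k=3: 4>3, s = 4+1 = 5
p=4,k=4: not 4>4, s = 5+1 = 6
p=4,k=5: not 4>5, s = 6+1 = 7
p=4,k=6: not 4>6, s = 7+1 = 8
p=5,k=3: 5>3, s = 8+2 = 10
p=5,k=4: 5>4, s = 10+1 = 11
p=5,k=5: not 5>5, s = 11+1 = 12
p=5,k=6: not 5>6, s = 12+1 = 13
p=6,k=3: 6>3, s = 13+3 = 16
p=6,k=4: 6>4, s = 16+2 = 18
p=6,k=5: 6>5, s = 18+1 = 19
p=6,k=6: not 6>6, s = 19+1 = 20
p=7,k=3: 7>3, s = 20+4 = 24
p=7,k=4: 7>4, s = 24+3 = 27
p=7,k=5: 7>5, s = 27+2 = 29
p=7,k=6: 7>6, s = 29+1 = 30

30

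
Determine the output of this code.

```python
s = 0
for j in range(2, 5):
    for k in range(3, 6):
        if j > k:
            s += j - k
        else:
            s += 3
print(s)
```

25

j=2,k=3: not 2>3, s = 0+3 = 3
j=2,k=4: not 2>4, s = 3+3 = 6
j=2,k=5: not 2>5, s = 6+3 = 9
j=3,k=3: not 3>3, s = 9+3 = 12
j=3,k=4: not 3>4, s = 12+3 = 15
j=3,k=5: not 3>5, s = 15+3 = 18
j=4,k=3: 4>3, s = 18+1 = 19
j=4,k=4: not 4>4, s = 19+3 = 22
j=4,k=5: not 4>5, s = 22+3 = 25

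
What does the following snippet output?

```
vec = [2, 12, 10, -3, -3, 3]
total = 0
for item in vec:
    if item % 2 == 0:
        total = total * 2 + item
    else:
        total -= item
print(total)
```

item=2: even, total = 0*2+2 = 2
item=12: even, total = 2*2+12 = 16
item=10: even, total = 16*2+10 = 42
item=-3: not even, total = 42-(-3) = 45
item=-3: not even, total = 45-(-3) = 48
item=3: not even, total = 48-3 = 45

45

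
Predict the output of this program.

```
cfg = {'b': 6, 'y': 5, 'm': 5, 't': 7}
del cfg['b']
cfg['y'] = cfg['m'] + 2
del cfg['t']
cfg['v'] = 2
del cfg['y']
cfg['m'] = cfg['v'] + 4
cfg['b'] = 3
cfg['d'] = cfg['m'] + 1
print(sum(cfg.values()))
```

del 'b' → {'y': 5, 'm': 5, 't': 7}
cfg['y'] = cfg['m']+2 = 7 → {'y': 7, 'm': 5, 't': 7}
del 't' → {'y': 7, 'm': 5}
cfg['v'] = 2 → {'y': 7, 'm': 5, 'v': 2}
del 'y' → {'m': 5, 'v': 2}
cfg['m'] = cfg['v']+4 = 6 → {'m': 6, 'v': 2}
cfg['b'] = 3 → {'m': 6, 'v': 2, 'b': 3}
cfg['d'] = cfg['m']+1 = 7 → {'m': 6, 'v': 2, 'b': 3, 'd': 7}
sum of values = 18

18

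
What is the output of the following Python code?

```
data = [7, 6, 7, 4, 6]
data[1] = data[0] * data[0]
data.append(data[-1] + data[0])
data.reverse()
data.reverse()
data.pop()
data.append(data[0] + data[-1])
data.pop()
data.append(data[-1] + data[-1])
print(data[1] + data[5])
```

data[1] = data[0]*data[0] = 7*7 = 49 → [7, 49, 7, 4, 6]
append data[-1]+data[0] = 6+7 = 13 → [7, 49, 7, 4, 6, 13]
reverse → [13, 6, 4, 7, 49, 7]
reverse → [7, 49, 7, 4, 6, 13]
pop() removes 13 → [7, 49, 7, 4, 6]
append data[0]+data[-1] = 7+6 = 13 → [7, 49, 7, 4, 6, 13]
pop() removes 13 → [7, 49, 7, 4, 6]
append data[-1]+data[-1] = 6+6 = 12 → [7, 49, 7, 4, 6, 12]
data[1]+data[5] = 49+12 = 61

61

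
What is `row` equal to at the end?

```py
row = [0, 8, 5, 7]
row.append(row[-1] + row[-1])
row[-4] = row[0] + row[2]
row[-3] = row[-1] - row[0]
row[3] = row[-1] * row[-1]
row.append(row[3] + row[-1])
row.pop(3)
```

[0, 5, 14, 14, 210]

append row[-1]+row[-1] = 7+7 = 14 → [0, 8, 5, 7, 14]
row[-4] = row[0]+row[2] = 0+5 = 5 → [0, 5, 5, 7, 14]
row[-3] = row[-1]-row[0] = 14-0 = 14 → [0, 5, 14, 7, 14]
row[3] = row[-1]*row[-1] = 14*14 = 196 → [0, 5, 14, 196, 14]
append row[3]+row[-1] = 196+14 = 210 → [0, 5, 14, 196, 14, 210]
pop(3) removes 196 → [0, 5, 14, 14, 210]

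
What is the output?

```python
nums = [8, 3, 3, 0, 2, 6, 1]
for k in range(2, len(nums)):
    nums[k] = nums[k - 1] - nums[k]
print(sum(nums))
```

k=2: nums[2] = 3-3 = 0 → [8, 3, 0, 0, 2, 6, 1]
k=3: nums[3] = 0-0 = 0 → [8, 3, 0, 0, 2, 6, 1]
k=4: nums[4] = 0-2 = -2 → [8, 3, 0, 0, -2, 6, 1]
k=5: nums[5] = (-2)-6 = -8 → [8, 3, 0, 0, -2, -8, 1]
k=6: nums[6] = (-8)-1 = -9 → [8, 3, 0, 0, -2, -8, -9]
sum = -8

-8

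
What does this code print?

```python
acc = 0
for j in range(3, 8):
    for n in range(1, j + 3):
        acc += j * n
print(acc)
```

j=3,n=1: acc = 0+3 = 3
j=3,n=2: acc = 3+6 = 9
j=3,n=3: acc = 9+9 = 18
j=3,n=4: acc = 18+12 = 30
j=3,n=5: acc = 30+15 = 45
j=4,n=1: acc = 45+4 = 49
j=4,n=2: acc = 49+8 = 57
j=4,n=3: acc = 57+12 = 69
j=4,n=4: acc = 69+16 = 85
j=4,n=5: acc = 85+20 = 105
j=4,n=6: acc = 105+24 = 129
j=5,n=1: acc = 129+5 = 134
j=5,n=2: acc = 134+10 = 144
j=5,n=3: acc = 144+15 = 159
j=5,n=4: acc = 159+20 = 179
j=5,n=5: acc = 179+25 = 204
j=5,n=6: acc = 204+30 = 234
j=5,n=7: acc = 234+35 = 269
j=6,n=1: acc = 269+6 = 275
j=6,n=2: acc = 275+12 = 287
j=6,n=3: acc = 287+18 = 305
j=6,n=4: acc = 305+24 = 329
j=6,n=5: acc = 329+30 = 359
j=6,n=6: acc = 359+36 = 395
j=6,n=7: acc = 395+42 = 437
j=6,n=8: acc = 437+48 = 485
j=7,n=1: acc = 485+7 = 492
j=7,n=2: acc = 492+14 = 506
j=7,n=3: acc = 506+21 = 527
j=7,n=4: acc = 527+28 = 555
j=7,n=5: acc = 555+35 = 590
j=7,n=6: acc = 590+42 = 632
j=7,n=7: acc = 632+49 = 681
j=7,n=8: acc = 681+56 = 737
j=7,n=9: acc = 737+63 = 800

800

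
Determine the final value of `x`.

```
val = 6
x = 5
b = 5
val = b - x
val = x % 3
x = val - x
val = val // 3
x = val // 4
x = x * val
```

0

val = 5-5 = 0
val = 5%3 = 2
x = 2-5 = -3
val = 2//3 = 0
x = 0//4 = 0
x = 0*0 = 0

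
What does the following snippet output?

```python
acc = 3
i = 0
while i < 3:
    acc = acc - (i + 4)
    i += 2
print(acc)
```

i=0: acc = 3-4 = -1
i=2: acc = (-1)-6 = -7

-7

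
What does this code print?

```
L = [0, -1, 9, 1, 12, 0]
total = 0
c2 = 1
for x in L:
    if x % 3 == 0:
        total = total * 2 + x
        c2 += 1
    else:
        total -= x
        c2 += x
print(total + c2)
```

69

x=0: %3==0, total = 0*2+0 = 0; c2=2
x=-1: not %3==0, total = 0-(-1) = 1; c2=1
x=9: %3==0, total = 1*2+9 = 11; c2=2
x=1: not %3==0, total = 11-1 = 10; c2=3
x=12: %3==0, total = 10*2+12 = 32; c2=4
x=0: %3==0, total = 32*2+0 = 64; c2=5
total+c2 = 64+5 = 69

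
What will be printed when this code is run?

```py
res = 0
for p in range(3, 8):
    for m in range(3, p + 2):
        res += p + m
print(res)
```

205

p=3,m=3: res = 0+6 = 6
p=3,m=4: res = 6+7 = 13
p=4,m=3: res = 13+7 = 20
p=4,m=4: res = 20+8 = 28
p=4,m=5: res = 28+9 = 37
p=5,m=3: res = 37+8 = 45
p=5,m=4: res = 45+9 = 54
p=5,m=5: res = 54+10 = 64
p=5,m=6: res = 64+11 = 75
p=6,m=3: res = 75+9 = 84
p=6,m=4: res = 84+10 = 94
p=6,m=5: res = 94+11 = 105
p=6,m=6: res = 105+12 = 117
p=6,m=7: res = 117+13 = 130
p=7,m=3: res = 130+10 = 140
p=7,m=4: res = 140+11 = 151
p=7,m=5: res = 151+12 = 163
p=7,m=6: res = 163+13 = 176
p=7,m=7: res = 176+14 = 190
p=7,m=8: res = 190+15 = 205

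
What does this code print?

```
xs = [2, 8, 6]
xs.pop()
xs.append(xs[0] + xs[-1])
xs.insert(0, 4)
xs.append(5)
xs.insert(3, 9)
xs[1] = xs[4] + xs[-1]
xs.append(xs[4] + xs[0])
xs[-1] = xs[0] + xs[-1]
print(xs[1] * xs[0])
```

pop() removes 6 → [2, 8]
append xs[0]+xs[-1] = 2+8 = 10 → [2, 8, 10]
insert 4 at 0 → [4, 2, 8, 10]
append 5 → [4, 2, 8, 10, 5]
insert 9 at 3 → [4, 2, 8, 9, 10, 5]
xs[1] = xs[4]+xs[-1] = 10+5 = 15 → [4, 15, 8, 9, 10, 5]
append xs[4]+xs[0] = 10+4 = 14 → [4, 15, 8, 9, 10, 5, 14]
xs[-1] = xs[0]+xs[-1] = 4+14 = 18 → [4, 15, 8, 9, 10, 5, 18]
xs[1]*xs[0] = 15*4 = 60

60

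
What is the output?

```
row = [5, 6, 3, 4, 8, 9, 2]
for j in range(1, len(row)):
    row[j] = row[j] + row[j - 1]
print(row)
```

[5, 11, 14, 18, 26, 35, 37]

j=1: row[1] = 6+5 = 11 → [5, 11, 3, 4, 8, 9, 2]
j=2: row[2] = 3+11 = 14 → [5, 11, 14, 4, 8, 9, 2]
j=3: row[3] = 4+14 = 18 → [5, 11, 14, 18, 8, 9, 2]
j=4: row[4] = 8+18 = 26 → [5, 11, 14, 18, 26, 9, 2]
j=5: row[5] = 9+26 = 35 → [5, 11, 14, 18, 26, 35, 2]
j=6: row[6] = 2+35 = 37 → [5, 11, 14, 18, 26, 35, 37]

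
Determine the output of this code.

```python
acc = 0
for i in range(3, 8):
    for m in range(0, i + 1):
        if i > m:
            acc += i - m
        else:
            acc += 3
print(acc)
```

i=3,m=0: 3>0, acc = 0+3 = 3
i=3,m=1: 3>1, acc = 3+2 = 5
i=3,m=2: 3>2, acc = 5+1 = 6
i=3,m=3: not 3>3, acc = 6+3 = 9
i=4,m=0: 4>0, acc = 9+4 = 13
i=4,m=1: 4>1, acc = 13+3 = 16
i=4,m=2: 4>2, acc = 16+2 = 18
i=4,m=3: 4>3, acc = 18+1 = 19
i=4,m=4: not 4>4, acc = 19+3 = 22
i=5,m=0: 5>0, acc = 22+5 = 27
i=5,m=1: 5>1, acc = 27+4 = 31
i=5,m=2: 5>2, acc = 31+3 = 34
i=5,m=3: 5>3, acc = 34+2 = 36
i=5,m=4: 5>4, acc = 36+1 = 37
i=5,m=5: not 5>5, acc = 37+3 = 40
i=6,m=0: 6>0, acc = 40+6 = 46
i=6,m=1: 6>1, acc = 46+5 = 51
i=6,m=2: 6>2, acc = 51+4 = 55
i=6,m=3: 6>3, acc = 55+3 = 58
i=6,m=4: 6>4, acc = 58+2 = 60
i=6,m=5: 6>5, acc = 60+1 = 61
i=6,m=6: not 6>6, acc = 61+3 = 64
i=7,m=0: 7>0, acc = 64+7 = 71
i=7,m=1: 7>1, acc = 71+6 = 77
i=7,m=2: 7>2, acc = 77+5 = 82
i=7,m=3: 7>3, acc = 82+4 = 86
i=7,m=4: 7>4, acc = 86+3 = 89
i=7,m=5: 7>5, acc = 89+2 = 91
i=7,m=6: 7>6, acc = 91+1 = 92
i=7,m=7: not 7>7, acc = 92+3 = 95

95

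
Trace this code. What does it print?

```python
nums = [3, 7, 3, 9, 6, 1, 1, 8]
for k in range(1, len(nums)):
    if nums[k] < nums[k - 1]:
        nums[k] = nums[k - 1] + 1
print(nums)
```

k=1: 7>=3, unchanged → [3, 7, 3, 9, 6, 1, 1, 8]
k=2: 3<7, nums[2] = 7+1 = 8 → [3, 7, 8, 9, 6, 1, 1, 8]
k=3: 9>=8, unchanged → [3, 7, 8, 9, 6, 1, 1, 8]
k=4: 6<9, nums[4] = 9+1 = 10 → [3, 7, 8, 9, 10, 1, 1, 8]
k=5: 1<10, nums[5] = 10+1 = 11 → [3, 7, 8, 9, 10, 11, 1, 8]
k=6: 1<11, nums[6] = 11+1 = 12 → [3, 7, 8, 9, 10, 11, 12, 8]
k=7: 8<12, nums[7] = 12+1 = 13 → [3, 7, 8, 9, 10, 11, 12, 13]

[3, 7, 8, 9, 10, 11, 12, 13]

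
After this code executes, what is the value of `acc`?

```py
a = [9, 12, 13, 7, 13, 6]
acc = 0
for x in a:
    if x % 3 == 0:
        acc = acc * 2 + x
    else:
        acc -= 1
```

60

x=9: %3==0, acc = 0*2+9 = 9
x=12: %3==0, acc = 9*2+12 = 30
x=13: not %3==0, acc = 30-1 = 29
x=7: not %3==0, acc = 29-1 = 28
x=13: not %3==0, acc = 28-1 = 27
x=6: %3==0, acc = 27*2+6 = 60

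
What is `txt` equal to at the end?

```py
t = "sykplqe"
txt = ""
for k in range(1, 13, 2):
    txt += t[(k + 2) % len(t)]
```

k=1: add t[3]='p' → 'p'
k=3: add t[5]='q' → 'pq'
k=5: add t[0]='s' → 'pqs'
k=7: add t[2]='k' → 'pqsk'
k=9: add t[4]='l' → 'pqskl'
k=11: add t[6]='e' → 'pqskle'

'pqskle'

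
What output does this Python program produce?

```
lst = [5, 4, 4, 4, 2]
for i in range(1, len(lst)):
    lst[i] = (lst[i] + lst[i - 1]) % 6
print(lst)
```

[5, 3, 1, 5, 1]

i=1: lst[1] = (4+5)%6 = 3 → [5, 3, 4, 4, 2]
i=2: lst[2] = (4+3)%6 = 1 → [5, 3, 1, 4, 2]
i=3: lst[3] = (4+1)%6 = 5 → [5, 3, 1, 5, 2]
i=4: lst[4] = (2+5)%6 = 1 → [5, 3, 1, 5, 1]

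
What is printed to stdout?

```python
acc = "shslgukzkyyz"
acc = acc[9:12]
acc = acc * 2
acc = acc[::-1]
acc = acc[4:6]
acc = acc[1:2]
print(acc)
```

slice [9:12] → 'yyz'
repeat ×2 → 'yyzyyz'
reverse → 'zyyzyy'
slice [4:6] → 'yy'
slice [1:2] → 'y'

y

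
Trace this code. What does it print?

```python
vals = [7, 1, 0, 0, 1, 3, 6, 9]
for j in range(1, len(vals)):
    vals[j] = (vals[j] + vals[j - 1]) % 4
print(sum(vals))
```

j=1: vals[1] = (1+7)%4 = 0 → [7, 0, 0, 0, 1, 3, 6, 9]
j=2: vals[2] = (0+0)%4 = 0 → [7, 0, 0, 0, 1, 3, 6, 9]
j=3: vals[3] = (0+0)%4 = 0 → [7, 0, 0, 0, 1, 3, 6, 9]
j=4: vals[4] = (1+0)%4 = 1 → [7, 0, 0, 0, 1, 3, 6, 9]
j=5: vals[5] = (3+1)%4 = 0 → [7, 0, 0, 0, 1, 0, 6, 9]
j=6: vals[6] = (6+0)%4 = 2 → [7, 0, 0, 0, 1, 0, 2, 9]
j=7: vals[7] = (9+2)%4 = 3 → [7, 0, 0, 0, 1, 0, 2, 3]
sum = 13

13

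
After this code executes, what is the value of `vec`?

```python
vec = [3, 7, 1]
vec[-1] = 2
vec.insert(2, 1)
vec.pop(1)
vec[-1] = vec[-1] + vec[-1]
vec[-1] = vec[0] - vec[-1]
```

[3, 1, -1]

vec[-1] = 2 → [3, 7, 2]
insert 1 at 2 → [3, 7, 1, 2]
pop(1) removes 7 → [3, 1, 2]
vec[-1] = vec[-1]+vec[-1] = 2+2 = 4 → [3, 1, 4]
vec[-1] = vec[0]-vec[-1] = 3-4 = -1 → [3, 1, -1]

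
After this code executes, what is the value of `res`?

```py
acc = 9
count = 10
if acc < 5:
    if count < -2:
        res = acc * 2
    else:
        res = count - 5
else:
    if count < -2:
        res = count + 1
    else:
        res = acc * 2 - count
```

acc=9, count=10
acc < 5 is False; count < -2 is False
→ res = acc * 2 - count = 8

8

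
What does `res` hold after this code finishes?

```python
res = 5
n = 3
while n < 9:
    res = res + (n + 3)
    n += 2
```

n=3: res = 5+6 = 11
n=5: res = 11+8 = 19
n=7: res = 19+10 = 29

29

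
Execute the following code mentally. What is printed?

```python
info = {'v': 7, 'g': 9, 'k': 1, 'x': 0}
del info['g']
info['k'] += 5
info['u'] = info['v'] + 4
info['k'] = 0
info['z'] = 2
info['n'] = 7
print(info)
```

{'v': 7, 'k': 0, 'x': 0, 'u': 11, 'z': 2, 'n': 7}

del 'g' → {'v': 7, 'k': 1, 'x': 0}
info['k'] = 1+5 = 6 → {'v': 7, 'k': 6, 'x': 0}
info['u'] = info['v']+4 = 11 → {'v': 7, 'k': 6, 'x': 0, 'u': 11}
info['k'] = 0 → {'v': 7, 'k': 0, 'x': 0, 'u': 11}
info['z'] = 2 → {'v': 7, 'k': 0, 'x': 0, 'u': 11, 'z': 2}
info['n'] = 7 → {'v': 7, 'k': 0, 'x': 0, 'u': 11, 'z': 2, 'n': 7}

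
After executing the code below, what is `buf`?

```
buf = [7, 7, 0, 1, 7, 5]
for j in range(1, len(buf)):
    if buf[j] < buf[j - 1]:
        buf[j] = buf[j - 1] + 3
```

[7, 7, 10, 13, 16, 19]

j=1: 7>=7, unchanged → [7, 7, 0, 1, 7, 5]
j=2: 0<7, buf[2] = 7+3 = 10 → [7, 7, 10, 1, 7, 5]
j=3: 1<10, buf[3] = 10+3 = 13 → [7, 7, 10, 13, 7, 5]
j=4: 7<13, buf[4] = 13+3 = 16 → [7, 7, 10, 13, 16, 5]
j=5: 5<16, buf[5] = 16+3 = 19 → [7, 7, 10, 13, 16, 19]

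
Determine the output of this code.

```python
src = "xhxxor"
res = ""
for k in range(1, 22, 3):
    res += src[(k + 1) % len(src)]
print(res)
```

xrxrxrx

k=1: add src[2]='x' → 'x'
k=4: add src[5]='r' → 'xr'
k=7: add src[2]='x' → 'xrx'
k=10: add src[5]='r' → 'xrxr'
k=13: add src[2]='x' → 'xrxrx'
k=16: add src[5]='r' → 'xrxrxr'
k=19: add src[2]='x' → 'xrxrxrx'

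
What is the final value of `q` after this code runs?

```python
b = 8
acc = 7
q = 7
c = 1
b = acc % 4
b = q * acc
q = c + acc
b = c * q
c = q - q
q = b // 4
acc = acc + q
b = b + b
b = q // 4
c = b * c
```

b = 7%4 = 3
b = 7*7 = 49
q = 1+7 = 8
b = 1*8 = 8
c = 8-8 = 0
q = 8//4 = 2
acc = 7+2 = 9
b = 8+8 = 16
b = 2//4 = 0
c = 0*0 = 0

2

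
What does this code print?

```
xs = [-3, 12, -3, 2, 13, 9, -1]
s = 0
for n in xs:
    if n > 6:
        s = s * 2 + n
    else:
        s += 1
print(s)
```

n=-3: not >6, s = 0+1 = 1
n=12: >6, s = 1*2+12 = 14
n=-3: not >6, s = 14+1 = 15
n=2: not >6, s = 15+1 = 16
n=13: >6, s = 16*2+13 = 45
n=9: >6, s = 45*2+9 = 99
n=-1: not >6, s = 99+1 = 100

100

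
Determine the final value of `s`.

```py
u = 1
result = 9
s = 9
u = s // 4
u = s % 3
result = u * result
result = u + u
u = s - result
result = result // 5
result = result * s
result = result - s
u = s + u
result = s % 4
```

9

u = 9//4 = 2
u = 9%3 = 0
result = 0*9 = 0
result = 0+0 = 0
u = 9-0 = 9
result = 0//5 = 0
result = 0*9 = 0
result = 0-9 = -9
u = 9+9 = 18
result = 9%4 = 1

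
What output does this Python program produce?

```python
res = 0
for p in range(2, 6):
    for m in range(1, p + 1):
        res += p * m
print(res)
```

p=2,m=1: res = 0+2 = 2
p=2,m=2: res = 2+4 = 6
p=3,m=1: res = 6+3 = 9
p=3,m=2: res = 9+6 = 15
p=3,m=3: res = 15+9 = 24
p=4,m=1: res = 24+4 = 28
p=4,m=2: res = 28+8 = 36
p=4,m=3: res = 36+12 = 48
p=4,m=4: res = 48+16 = 64
p=5,m=1: res = 64+5 = 69
p=5,m=2: res = 69+10 = 79
p=5,m=3: res = 79+15 = 94
p=5,m=4: res = 94+20 = 114
p=5,m=5: res = 114+25 = 139

139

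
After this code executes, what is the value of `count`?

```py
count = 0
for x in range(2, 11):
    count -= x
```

x=2: count = 0-2 = -2
x=3: count = (-2)-3 = -5
x=4: count = (-5)-4 = -9
x=5: count = (-9)-5 = -14
x=6: count = (-14)-6 = -20
x=7: count = (-20)-7 = -27
x=8: count = (-27)-8 = -35
x=9: count = (-35)-9 = -44
x=10: count = (-44)-10 = -54

-54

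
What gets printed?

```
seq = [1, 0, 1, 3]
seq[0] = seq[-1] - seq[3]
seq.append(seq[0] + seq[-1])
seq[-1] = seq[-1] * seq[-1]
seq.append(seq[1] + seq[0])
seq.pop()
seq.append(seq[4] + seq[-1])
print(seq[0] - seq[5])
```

-18

seq[0] = seq[-1]-seq[3] = 3-3 = 0 → [0, 0, 1, 3]
append seq[0]+seq[-1] = 0+3 = 3 → [0, 0, 1, 3, 3]
seq[-1] = seq[-1]*seq[-1] = 3*3 = 9 → [0, 0, 1, 3, 9]
append seq[1]+seq[0] = 0+0 = 0 → [0, 0, 1, 3, 9, 0]
pop() removes 0 → [0, 0, 1, 3, 9]
append seq[4]+seq[-1] = 9+9 = 18 → [0, 0, 1, 3, 9, 18]
seq[0]-seq[5] = 0-18 = -18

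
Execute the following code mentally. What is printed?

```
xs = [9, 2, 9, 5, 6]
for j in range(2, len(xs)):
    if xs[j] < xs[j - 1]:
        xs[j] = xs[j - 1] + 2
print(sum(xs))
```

j=2: 9>=2, unchanged → [9, 2, 9, 5, 6]
j=3: 5<9, xs[3] = 9+2 = 11 → [9, 2, 9, 11, 6]
j=4: 6<11, xs[4] = 11+2 = 13 → [9, 2, 9, 11, 13]
sum = 44

44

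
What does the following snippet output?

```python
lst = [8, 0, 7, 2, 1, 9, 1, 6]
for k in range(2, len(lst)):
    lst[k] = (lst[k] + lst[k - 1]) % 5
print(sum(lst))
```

k=2: lst[2] = (7+0)%5 = 2 → [8, 0, 2, 2, 1, 9, 1, 6]
k=3: lst[3] = (2+2)%5 = 4 → [8, 0, 2, 4, 1, 9, 1, 6]
k=4: lst[4] = (1+4)%5 = 0 → [8, 0, 2, 4, 0, 9, 1, 6]
k=5: lst[5] = (9+0)%5 = 4 → [8, 0, 2, 4, 0, 4, 1, 6]
k=6: lst[6] = (1+4)%5 = 0 → [8, 0, 2, 4, 0, 4, 0, 6]
k=7: lst[7] = (6+0)%5 = 1 → [8, 0, 2, 4, 0, 4, 0, 1]
sum = 19

19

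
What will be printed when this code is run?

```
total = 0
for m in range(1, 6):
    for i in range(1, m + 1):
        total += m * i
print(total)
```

140

m=1,i=1: total = 0+1 = 1
m=2,i=1: total = 1+2 = 3
m=2,i=2: total = 3+4 = 7
m=3,i=1: total = 7+3 = 10
m=3,i=2: total = 10+6 = 16
m=3,i=3: total = 16+9 = 25
m=4,i=1: total = 25+4 = 29
m=4,i=2: total = 29+8 = 37
m=4,i=3: total = 37+12 = 49
m=4,i=4: total = 49+16 = 65
m=5,i=1: total = 65+5 = 70
m=5,i=2: total = 70+10 = 80
m=5,i=3: total = 80+15 = 95
m=5,i=4: total = 95+20 = 115
m=5,i=5: total = 115+25 = 140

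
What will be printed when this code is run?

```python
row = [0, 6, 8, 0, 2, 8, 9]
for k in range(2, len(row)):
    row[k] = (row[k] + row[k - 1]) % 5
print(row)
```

[0, 6, 4, 4, 1, 4, 3]

k=2: row[2] = (8+6)%5 = 4 → [0, 6, 4, 0, 2, 8, 9]
k=3: row[3] = (0+4)%5 = 4 → [0, 6, 4, 4, 2, 8, 9]
k=4: row[4] = (2+4)%5 = 1 → [0, 6, 4, 4, 1, 8, 9]
k=5: row[5] = (8+1)%5 = 4 → [0, 6, 4, 4, 1, 4, 9]
k=6: row[6] = (9+4)%5 = 3 → [0, 6, 4, 4, 1, 4, 3]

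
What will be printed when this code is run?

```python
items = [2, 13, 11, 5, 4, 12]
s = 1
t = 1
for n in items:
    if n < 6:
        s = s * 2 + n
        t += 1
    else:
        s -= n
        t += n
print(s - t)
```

-118

n=2: <6, s = 1*2+2 = 4; t=2
n=13: not <6, s = 4-13 = -9; t=15
n=11: not <6, s = (-9)-11 = -20; t=26
n=5: <6, s = (-20)*2+5 = -35; t=27
n=4: <6, s = (-35)*2+4 = -66; t=28
n=12: not <6, s = (-66)-12 = -78; t=40
s-t = (-78)-40 = -118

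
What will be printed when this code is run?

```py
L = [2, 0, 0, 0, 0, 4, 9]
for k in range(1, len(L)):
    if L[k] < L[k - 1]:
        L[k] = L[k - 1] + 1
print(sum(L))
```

k=1: 0<2, L[1] = 2+1 = 3 → [2, 3, 0, 0, 0, 4, 9]
k=2: 0<3, L[2] = 3+1 = 4 → [2, 3, 4, 0, 0, 4, 9]
k=3: 0<4, L[3] = 4+1 = 5 → [2, 3, 4, 5, 0, 4, 9]
k=4: 0<5, L[4] = 5+1 = 6 → [2, 3, 4, 5, 6, 4, 9]
k=5: 4<6, L[5] = 6+1 = 7 → [2, 3, 4, 5, 6, 7, 9]
k=6: 9>=7, unchanged → [2, 3, 4, 5, 6, 7, 9]
sum = 36

36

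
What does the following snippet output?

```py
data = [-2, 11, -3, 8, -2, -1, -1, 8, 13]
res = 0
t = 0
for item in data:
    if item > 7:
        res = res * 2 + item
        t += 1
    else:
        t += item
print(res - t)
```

154

item=-2: not >7; t=-2
item=11: >7, res = 0*2+11 = 11; t=-1
item=-3: not >7; t=-4
item=8: >7, res = 11*2+8 = 30; t=-3
item=-2: not >7; t=-5
item=-1: not >7; t=-6
item=-1: not >7; t=-7
item=8: >7, res = 30*2+8 = 68; t=-6
item=13: >7, res = 68*2+13 = 149; t=-5
res-t = 149-(-5) = 154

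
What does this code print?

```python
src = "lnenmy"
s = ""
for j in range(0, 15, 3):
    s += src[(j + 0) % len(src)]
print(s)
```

j=0: add src[0]='l' → 'l'
j=3: add src[3]='n' → 'ln'
j=6: add src[0]='l' → 'lnl'
j=9: add src[3]='n' → 'lnln'
j=12: add src[0]='l' → 'lnlnl'

lnlnl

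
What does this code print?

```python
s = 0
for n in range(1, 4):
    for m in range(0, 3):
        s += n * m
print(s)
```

18

n=1,m=0: s = 0+0 = 0
n=1,m=1: s = 0+1 = 1
n=1,m=2: s = 1+2 = 3
n=2,m=0: s = 3+0 = 3
n=2,m=1: s = 3+2 = 5
n=2,m=2: s = 5+4 = 9
n=3,m=0: s = 9+0 = 9
n=3,m=1: s = 9+3 = 12
n=3,m=2: s = 12+6 = 18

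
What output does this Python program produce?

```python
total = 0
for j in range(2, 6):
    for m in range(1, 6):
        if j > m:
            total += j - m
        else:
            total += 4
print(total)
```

j=2,m=1: 2>1, total = 0+1 = 1
j=2,m=2: not 2>2, total = 1+4 = 5
j=2,m=3: not 2>3, total = 5+4 = 9
j=2,m=4: not 2>4, total = 9+4 = 13
j=2,m=5: not 2>5, total = 13+4 = 17
j=3,m=1: 3>1, total = 17+2 = 19
j=3,m=2: 3>2, total = 19+1 = 20
j=3,m=3: not 3>3, total = 20+4 = 24
j=3,m=4: not 3>4, total = 24+4 = 28
j=3,m=5: not 3>5, total = 28+4 = 32
j=4,m=1: 4>1, total = 32+3 = 35
j=4,m=2: 4>2, total = 35+2 = 37
j=4,m=3: 4>3, total = 37+1 = 38
j=4,m=4: not 4>4, total = 38+4 = 42
j=4,m=5: not 4>5, total = 42+4 = 46
j=5,m=1: 5>1, total = 46+4 = 50
j=5,m=2: 5>2, total = 50+3 = 53
j=5,m=3: 5>3, total = 53+2 = 55
j=5,m=4: 5>4, total = 55+1 = 56
j=5,m=5: not 5>5, total = 56+4 = 60

60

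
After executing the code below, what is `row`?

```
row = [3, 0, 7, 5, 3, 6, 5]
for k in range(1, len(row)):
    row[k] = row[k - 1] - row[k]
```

k=1: row[1] = 3-0 = 3 → [3, 3, 7, 5, 3, 6, 5]
k=2: row[2] = 3-7 = -4 → [3, 3, -4, 5, 3, 6, 5]
k=3: row[3] = (-4)-5 = -9 → [3, 3, -4, -9, 3, 6, 5]
k=4: row[4] = (-9)-3 = -12 → [3, 3, -4, -9, -12, 6, 5]
k=5: row[5] = (-12)-6 = -18 → [3, 3, -4, -9, -12, -18, 5]
k=6: row[6] = (-18)-5 = -23 → [3, 3, -4, -9, -12, -18, -23]

[3, 3, -4, -9, -12, -18, -23]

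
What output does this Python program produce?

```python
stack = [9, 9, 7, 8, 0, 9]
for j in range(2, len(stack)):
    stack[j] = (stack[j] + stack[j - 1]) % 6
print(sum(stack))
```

25

j=2: stack[2] = (7+9)%6 = 4 → [9, 9, 4, 8, 0, 9]
j=3: stack[3] = (8+4)%6 = 0 → [9, 9, 4, 0, 0, 9]
j=4: stack[4] = (0+0)%6 = 0 → [9, 9, 4, 0, 0, 9]
j=5: stack[5] = (9+0)%6 = 3 → [9, 9, 4, 0, 0, 3]
sum = 25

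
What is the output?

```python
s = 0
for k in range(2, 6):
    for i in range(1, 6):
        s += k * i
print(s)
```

210

k=2,i=1: s = 0+2 = 2
k=2,i=2: s = 2+4 = 6
k=2,i=3: s = 6+6 = 12
k=2,i=4: s = 12+8 = 20
k=2,i=5: s = 20+10 = 30
k=3,i=1: s = 30+3 = 33
k=3,i=2: s = 33+6 = 39
k=3,i=3: s = 39+9 = 48
k=3,i=4: s = 48+12 = 60
k=3,i=5: s = 60+15 = 75
k=4,i=1: s = 75+4 = 79
k=4,i=2: s = 79+8 = 87
k=4,i=3: s = 87+12 = 99
k=4,i=4: s = 99+16 = 115
k=4,i=5: s = 115+20 = 135
k=5,i=1: s = 135+5 = 140
k=5,i=2: s = 140+10 = 150
k=5,i=3: s = 150+15 = 165
k=5,i=4: s = 165+20 = 185
k=5,i=5: s = 185+25 = 210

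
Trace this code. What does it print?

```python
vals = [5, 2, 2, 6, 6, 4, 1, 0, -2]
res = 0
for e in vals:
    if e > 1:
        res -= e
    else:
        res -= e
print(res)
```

e=5: >1, res = 0-5 = -5
e=2: >1, res = (-5)-2 = -7
e=2: >1, res = (-7)-2 = -9
e=6: >1, res = (-9)-6 = -15
e=6: >1, res = (-15)-6 = -21
e=4: >1, res = (-21)-4 = -25
e=1: not >1, res = (-25)-1 = -26
e=0: not >1, res = (-26)-0 = -26
e=-2: not >1, res = (-26)-(-2) = -24

-24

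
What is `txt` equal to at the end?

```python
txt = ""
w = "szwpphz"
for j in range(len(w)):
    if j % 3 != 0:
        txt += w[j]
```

'zwph'

j=0: skip
j=1: add 'z' → 'z'
j=2: add 'w' → 'zw'
j=3: skip
j=4: add 'p' → 'zwp'
j=5: add 'h' → 'zwph'
j=6: skip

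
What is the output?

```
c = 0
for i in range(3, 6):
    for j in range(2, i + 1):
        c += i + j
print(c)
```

i=3,j=2: c = 0+5 = 5
i=3,j=3: c = 5+6 = 11
i=4,j=2: c = 11+6 = 17
i=4,j=3: c = 17+7 = 24
i=4,j=4: c = 24+8 = 32
i=5,j=2: c = 32+7 = 39
i=5,j=3: c = 39+8 = 47
i=5,j=4: c = 47+9 = 56
i=5,j=5: c = 56+10 = 66

66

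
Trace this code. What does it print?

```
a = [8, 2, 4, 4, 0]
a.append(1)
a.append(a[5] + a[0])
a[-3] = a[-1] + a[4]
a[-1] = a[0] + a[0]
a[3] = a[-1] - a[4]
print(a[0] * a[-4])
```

56

append 1 → [8, 2, 4, 4, 0, 1]
append a[5]+a[0] = 1+8 = 9 → [8, 2, 4, 4, 0, 1, 9]
a[-3] = a[-1]+a[4] = 9+0 = 9 → [8, 2, 4, 4, 9, 1, 9]
a[-1] = a[0]+a[0] = 8+8 = 16 → [8, 2, 4, 4, 9, 1, 16]
a[3] = a[-1]-a[4] = 16-9 = 7 → [8, 2, 4, 7, 9, 1, 16]
a[0]*a[-4] = 8*7 = 56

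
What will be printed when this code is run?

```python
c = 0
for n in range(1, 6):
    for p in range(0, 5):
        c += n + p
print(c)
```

125

n=1,p=0: c = 0+1 = 1
n=1,p=1: c = 1+2 = 3
n=1,p=2: c = 3+3 = 6
n=1,p=3: c = 6+4 = 10
n=1,p=4: c = 10+5 = 15
n=2,p=0: c = 15+2 = 17
n=2,p=1: c = 17+3 = 20
n=2,p=2: c = 20+4 = 24
n=2,p=3: c = 24+5 = 29
n=2,p=4: c = 29+6 = 35
n=3,p=0: c = 35+3 = 38
n=3,p=1: c = 38+4 = 42
n=3,p=2: c = 42+5 = 47
n=3,p=3: c = 47+6 = 53
n=3,p=4: c = 53+7 = 60
n=4,p=0: c = 60+4 = 64
n=4,p=1: c = 64+5 = 69
n=4,p=2: c = 69+6 = 75
n=4,p=3: c = 75+7 = 82
n=4,p=4: c = 82+8 = 90
n=5,p=0: c = 90+5 = 95
n=5,p=1: c = 95+6 = 101
n=5,p=2: c = 101+7 = 108
n=5,p=3: c = 108+8 = 116
n=5,p=4: c = 116+9 = 125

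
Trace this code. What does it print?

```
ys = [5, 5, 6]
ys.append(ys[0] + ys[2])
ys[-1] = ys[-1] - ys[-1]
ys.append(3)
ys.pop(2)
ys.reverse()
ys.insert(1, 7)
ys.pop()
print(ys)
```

[3, 7, 0, 5]

append ys[0]+ys[2] = 5+6 = 11 → [5, 5, 6, 11]
ys[-1] = ys[-1]-ys[-1] = 11-11 = 0 → [5, 5, 6, 0]
append 3 → [5, 5, 6, 0, 3]
pop(2) removes 6 → [5, 5, 0, 3]
reverse → [3, 0, 5, 5]
insert 7 at 1 → [3, 7, 0, 5, 5]
pop() removes 5 → [3, 7, 0, 5]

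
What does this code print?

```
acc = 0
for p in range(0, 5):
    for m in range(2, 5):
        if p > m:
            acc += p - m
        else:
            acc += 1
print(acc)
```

16

p=0,m=2: not 0>2, acc = 0+1 = 1
p=0,m=3: not 0>3, acc = 1+1 = 2
p=0,m=4: not 0>4, acc = 2+1 = 3
p=1,m=2: not 1>2, acc = 3+1 = 4
p=1,m=3: not 1>3, acc = 4+1 = 5
p=1,m=4: not 1>4, acc = 5+1 = 6
p=2,m=2: not 2>2, acc = 6+1 = 7
p=2,m=3: not 2>3, acc = 7+1 = 8
p=2,m=4: not 2>4, acc = 8+1 = 9
p=3,m=2: 3>2, acc = 9+1 = 10
p=3,m=3: not 3>3, acc = 10+1 = 11
p=3,m=4: not 3>4, acc = 11+1 = 12
p=4,m=2: 4>2, acc = 12+2 = 14
p=4,m=3: 4>3, acc = 14+1 = 15
p=4,m=4: not 4>4, acc = 15+1 = 16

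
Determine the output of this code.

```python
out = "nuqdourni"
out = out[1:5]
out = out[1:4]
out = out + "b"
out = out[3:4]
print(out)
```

slice [1:5] → 'uqdo'
slice [1:4] → 'qdo'
+ 'b' → 'qdob'
slice [3:4] → 'b'

b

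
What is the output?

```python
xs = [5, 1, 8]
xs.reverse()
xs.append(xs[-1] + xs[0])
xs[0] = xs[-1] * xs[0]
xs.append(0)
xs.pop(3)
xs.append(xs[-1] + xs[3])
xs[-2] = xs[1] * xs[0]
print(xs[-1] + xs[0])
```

104

reverse → [8, 1, 5]
append xs[-1]+xs[0] = 5+8 = 13 → [8, 1, 5, 13]
xs[0] = xs[-1]*xs[0] = 13*8 = 104 → [104, 1, 5, 13]
append 0 → [104, 1, 5, 13, 0]
pop(3) removes 13 → [104, 1, 5, 0]
append xs[-1]+xs[3] = 0+0 = 0 → [104, 1, 5, 0, 0]
xs[-2] = xs[1]*xs[0] = 1*104 = 104 → [104, 1, 5, 104, 0]
xs[-1]+xs[0] = 0+104 = 104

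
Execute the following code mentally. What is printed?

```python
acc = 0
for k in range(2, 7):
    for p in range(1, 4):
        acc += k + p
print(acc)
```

90

k=2,p=1: acc = 0+3 = 3
k=2,p=2: acc = 3+4 = 7
k=2,p=3: acc = 7+5 = 12
k=3,p=1: acc = 12+4 = 16
k=3,p=2: acc = 16+5 = 21
k=3,p=3: acc = 21+6 = 27
k=4,p=1: acc = 27+5 = 32
k=4,p=2: acc = 32+6 = 38
k=4,p=3: acc = 38+7 = 45
k=5,p=1: acc = 45+6 = 51
k=5,p=2: acc = 51+7 = 58
k=5,p=3: acc = 58+8 = 66
k=6,p=1: acc = 66+7 = 73
k=6,p=2: acc = 73+8 = 81
k=6,p=3: acc = 81+9 = 90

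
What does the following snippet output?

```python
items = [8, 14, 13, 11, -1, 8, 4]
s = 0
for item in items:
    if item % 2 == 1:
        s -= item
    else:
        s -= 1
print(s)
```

item=8: not odd, s = 0-1 = -1
item=14: not odd, s = (-1)-1 = -2
item=13: odd, s = (-2)-13 = -15
item=11: odd, s = (-15)-11 = -26
item=-1: odd, s = (-26)-(-1) = -25
item=8: not odd, s = (-25)-1 = -26
item=4: not odd, s = (-26)-1 = -27

-27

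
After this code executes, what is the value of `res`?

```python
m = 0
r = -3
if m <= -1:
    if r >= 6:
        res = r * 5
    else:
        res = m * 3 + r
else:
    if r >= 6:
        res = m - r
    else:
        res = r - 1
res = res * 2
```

-8

m=0, r=-3
m <= -1 is False; r >= 6 is False
→ res = r - 1 = -4
res = (-4)*2 = -8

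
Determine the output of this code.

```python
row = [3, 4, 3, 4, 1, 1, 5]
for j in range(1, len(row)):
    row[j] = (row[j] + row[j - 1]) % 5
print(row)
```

[3, 2, 0, 4, 0, 1, 1]

j=1: row[1] = (4+3)%5 = 2 → [3, 2, 3, 4, 1, 1, 5]
j=2: row[2] = (3+2)%5 = 0 → [3, 2, 0, 4, 1, 1, 5]
j=3: row[3] = (4+0)%5 = 4 → [3, 2, 0, 4, 1, 1, 5]
j=4: row[4] = (1+4)%5 = 0 → [3, 2, 0, 4, 0, 1, 5]
j=5: row[5] = (1+0)%5 = 1 → [3, 2, 0, 4, 0, 1, 5]
j=6: row[6] = (5+1)%5 = 1 → [3, 2, 0, 4, 0, 1, 1]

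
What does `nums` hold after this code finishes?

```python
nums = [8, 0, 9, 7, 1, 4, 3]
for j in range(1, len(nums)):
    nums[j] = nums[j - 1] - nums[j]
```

j=1: nums[1] = 8-0 = 8 → [8, 8, 9, 7, 1, 4, 3]
j=2: nums[2] = 8-9 = -1 → [8, 8, -1, 7, 1, 4, 3]
j=3: nums[3] = (-1)-7 = -8 → [8, 8, -1, -8, 1, 4, 3]
j=4: nums[4] = (-8)-1 = -9 → [8, 8, -1, -8, -9, 4, 3]
j=5: nums[5] = (-9)-4 = -13 → [8, 8, -1, -8, -9, -13, 3]
j=6: nums[6] = (-13)-3 = -16 → [8, 8, -1, -8, -9, -13, -16]

[8, 8, -1, -8, -9, -13, -16]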